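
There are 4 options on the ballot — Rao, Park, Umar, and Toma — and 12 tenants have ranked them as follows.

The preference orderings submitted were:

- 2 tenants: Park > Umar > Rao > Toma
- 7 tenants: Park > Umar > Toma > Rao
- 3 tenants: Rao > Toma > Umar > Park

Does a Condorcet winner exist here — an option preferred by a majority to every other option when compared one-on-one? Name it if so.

Park

Head-to-head results (12 voters total):
Rao vs Park: Park wins 9–3.
Rao vs Umar: Umar wins 9–3.
Rao vs Toma: Toma wins 7–5.
Park vs Umar: Park wins 9–3.
Park vs Toma: Park wins 9–3.
Umar vs Toma: Umar wins 9–3.
Park beats each rival — Rao (9–3), Umar (9–3), Toma (9–3) — so Park is the Condorcet winner.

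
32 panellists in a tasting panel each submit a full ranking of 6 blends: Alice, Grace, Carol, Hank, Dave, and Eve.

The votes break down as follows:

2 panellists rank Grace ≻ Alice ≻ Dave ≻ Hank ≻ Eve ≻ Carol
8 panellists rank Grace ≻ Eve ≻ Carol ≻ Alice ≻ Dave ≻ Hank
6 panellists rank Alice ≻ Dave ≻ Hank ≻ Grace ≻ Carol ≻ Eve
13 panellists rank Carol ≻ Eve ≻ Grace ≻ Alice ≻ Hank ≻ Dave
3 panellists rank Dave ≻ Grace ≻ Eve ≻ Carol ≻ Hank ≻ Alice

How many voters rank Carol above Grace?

13

Ballots ranking Carol above Grace: 13.
Ballots ranking Grace above Carol: 2+8+6+3 = 19.
So 13 of 32 voters prefer Carol to Grace.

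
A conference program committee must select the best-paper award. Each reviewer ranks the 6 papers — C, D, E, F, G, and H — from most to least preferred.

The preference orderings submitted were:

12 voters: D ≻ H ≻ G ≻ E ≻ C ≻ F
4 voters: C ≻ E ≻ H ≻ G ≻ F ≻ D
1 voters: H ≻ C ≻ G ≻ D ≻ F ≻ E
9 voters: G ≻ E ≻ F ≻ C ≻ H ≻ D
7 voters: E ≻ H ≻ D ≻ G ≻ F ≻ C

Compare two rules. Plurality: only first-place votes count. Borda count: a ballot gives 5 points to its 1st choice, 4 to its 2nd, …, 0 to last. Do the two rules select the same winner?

No

Plurality first-place counts: C 4, D 12, E 7, F 0, G 9, H 1 → D.
Borda totals: C 54, D 83, E 111, F 39, G 106, H 102 → E.
The two rules disagree: plurality picks D, Borda picks E.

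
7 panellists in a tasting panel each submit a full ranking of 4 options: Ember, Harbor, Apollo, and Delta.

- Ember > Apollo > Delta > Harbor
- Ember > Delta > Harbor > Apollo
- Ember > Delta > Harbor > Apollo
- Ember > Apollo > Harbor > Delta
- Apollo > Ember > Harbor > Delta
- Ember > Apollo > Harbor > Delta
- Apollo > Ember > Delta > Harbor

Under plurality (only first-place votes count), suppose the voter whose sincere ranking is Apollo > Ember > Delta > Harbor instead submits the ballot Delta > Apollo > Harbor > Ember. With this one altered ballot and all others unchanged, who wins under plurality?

First-place totals with the altered ballot: Ember 5, Harbor 0, Apollo 1, Delta 1.
The winner is unchanged: still Ember.

Ember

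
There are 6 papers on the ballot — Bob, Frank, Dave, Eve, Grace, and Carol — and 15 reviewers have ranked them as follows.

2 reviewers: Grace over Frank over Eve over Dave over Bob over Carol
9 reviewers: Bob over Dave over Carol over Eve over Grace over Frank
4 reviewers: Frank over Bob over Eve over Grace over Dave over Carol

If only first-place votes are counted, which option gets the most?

First-place vote totals:
  Bob: 9
  Frank: 4
  Dave: 0
  Eve: 0
  Grace: 2
  Carol: 0
Bob has the most first-place votes.

Bob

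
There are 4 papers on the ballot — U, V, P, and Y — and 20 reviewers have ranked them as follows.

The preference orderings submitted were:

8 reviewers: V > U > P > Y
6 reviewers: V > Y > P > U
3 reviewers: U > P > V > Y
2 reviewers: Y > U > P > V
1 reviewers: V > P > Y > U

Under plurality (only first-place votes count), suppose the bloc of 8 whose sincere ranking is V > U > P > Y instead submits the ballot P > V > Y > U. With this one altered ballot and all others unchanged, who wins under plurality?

First-place totals with the altered ballot: U 3, V 7, P 8, Y 2.
The switch changes the winner from V to P.

P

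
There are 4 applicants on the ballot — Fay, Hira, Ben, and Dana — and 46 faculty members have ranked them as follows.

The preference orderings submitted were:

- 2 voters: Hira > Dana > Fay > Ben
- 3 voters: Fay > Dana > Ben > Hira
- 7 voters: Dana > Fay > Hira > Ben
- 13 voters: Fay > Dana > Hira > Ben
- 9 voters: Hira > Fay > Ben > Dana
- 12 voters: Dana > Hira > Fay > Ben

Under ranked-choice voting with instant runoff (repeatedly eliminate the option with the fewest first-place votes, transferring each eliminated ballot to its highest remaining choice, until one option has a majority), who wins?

Round 1: Dana 19, Fay 16, Hira 11, Ben 0. Ben has the fewest and is eliminated.
Round 2: Dana 19, Fay 16, Hira 11. Hira has the fewest and is eliminated.
Round 3: Fay 25, Dana 21. Fay has a majority.

Fay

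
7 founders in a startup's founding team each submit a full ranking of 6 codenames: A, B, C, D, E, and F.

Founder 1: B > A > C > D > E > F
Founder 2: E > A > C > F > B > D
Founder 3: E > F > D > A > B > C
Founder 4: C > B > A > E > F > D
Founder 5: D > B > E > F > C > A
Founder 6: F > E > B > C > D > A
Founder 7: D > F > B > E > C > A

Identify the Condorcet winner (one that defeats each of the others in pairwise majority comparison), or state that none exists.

Head-to-head results (7 voters total):
A vs B: B wins 5–2.
A vs C: C wins 4–3.
A vs D: D wins 4–3.
A vs E: E wins 5–2.
A vs F: F wins 4–3.
B vs C: B wins 5–2.
B vs D: B wins 4–3.
B vs E: B wins 4–3.
B vs F: F wins 4–3.
C vs D: C wins 4–3.
C vs E: E wins 5–2.
C vs F: F wins 4–3.
D vs E: E wins 4–3.
D vs F: F wins 4–3.
E vs F: E wins 5–2.
No candidate beats all others: B beats E beats F beats B, a majority cycle.

There is no Condorcet winner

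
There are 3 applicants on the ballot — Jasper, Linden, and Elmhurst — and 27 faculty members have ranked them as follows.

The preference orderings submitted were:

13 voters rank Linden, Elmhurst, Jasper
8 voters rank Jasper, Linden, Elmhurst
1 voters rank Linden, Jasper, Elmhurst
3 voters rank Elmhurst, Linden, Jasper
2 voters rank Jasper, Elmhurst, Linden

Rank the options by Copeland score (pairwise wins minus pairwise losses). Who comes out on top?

Pairwise results:
  Jasper vs Linden: Linden wins 17–10.
  Jasper vs Elmhurst: Elmhurst wins 16–11.
  Linden vs Elmhurst: Linden wins 22–5.
Copeland scores (wins − losses):
  Jasper: 0 − 2 = -2
  Linden: 2 − 0 = 2
  Elmhurst: 1 − 1 = 0
Linden has the best Copeland score.

Linden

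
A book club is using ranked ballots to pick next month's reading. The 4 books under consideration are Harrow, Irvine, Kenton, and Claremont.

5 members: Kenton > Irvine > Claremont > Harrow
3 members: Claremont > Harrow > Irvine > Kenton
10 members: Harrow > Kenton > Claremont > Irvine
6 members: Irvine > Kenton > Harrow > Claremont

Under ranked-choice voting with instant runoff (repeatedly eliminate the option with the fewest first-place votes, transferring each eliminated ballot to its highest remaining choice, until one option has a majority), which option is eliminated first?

Claremont

Round 1: Harrow 10, Irvine 6, Kenton 5, Claremont 3. Claremont has the fewest and is eliminated.
Round 2: Harrow 13, Irvine 6, Kenton 5. Harrow has a majority.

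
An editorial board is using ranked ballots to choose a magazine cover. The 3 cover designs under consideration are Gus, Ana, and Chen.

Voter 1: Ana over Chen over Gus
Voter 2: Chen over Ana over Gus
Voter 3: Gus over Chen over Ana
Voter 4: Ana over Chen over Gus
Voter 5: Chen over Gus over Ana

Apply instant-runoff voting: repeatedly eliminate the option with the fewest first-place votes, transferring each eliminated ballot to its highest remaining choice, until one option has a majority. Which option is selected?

Round 1: Ana 2, Chen 2, Gus 1. Gus has the fewest and is eliminated.
Round 2: Chen 3, Ana 2. Chen has a majority.

Chen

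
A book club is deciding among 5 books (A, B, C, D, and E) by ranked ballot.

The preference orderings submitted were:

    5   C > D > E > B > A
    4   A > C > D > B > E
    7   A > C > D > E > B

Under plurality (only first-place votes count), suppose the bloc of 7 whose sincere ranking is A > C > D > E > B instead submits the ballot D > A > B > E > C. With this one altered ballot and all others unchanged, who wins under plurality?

First-place totals with the altered ballot: A 4, B 0, C 5, D 7, E 0.
The switch changes the winner from A to D.

D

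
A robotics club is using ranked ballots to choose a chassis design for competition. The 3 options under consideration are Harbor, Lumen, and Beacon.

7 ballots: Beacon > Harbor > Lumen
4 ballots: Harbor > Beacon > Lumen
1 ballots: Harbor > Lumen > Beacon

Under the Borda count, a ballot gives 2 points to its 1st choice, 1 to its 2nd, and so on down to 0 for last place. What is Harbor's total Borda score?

17

Borda scores:
  Harbor: 7·1 + 4·2 + 2 = 17
  Lumen: 7·0 + 4·0 + 1 = 1
  Beacon: 7·2 + 4·1 + 0 = 18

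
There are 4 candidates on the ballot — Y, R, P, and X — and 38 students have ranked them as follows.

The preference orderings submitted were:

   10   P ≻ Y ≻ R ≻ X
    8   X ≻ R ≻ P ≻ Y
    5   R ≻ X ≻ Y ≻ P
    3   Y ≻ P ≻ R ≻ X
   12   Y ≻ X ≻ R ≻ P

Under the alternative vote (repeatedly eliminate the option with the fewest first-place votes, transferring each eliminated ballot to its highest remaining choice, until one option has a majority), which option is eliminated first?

Round 1: Y 15, P 10, X 8, R 5. R has the fewest and is eliminated.
Round 2: Y 15, X 13, P 10. P has the fewest and is eliminated.
Round 3: Y 25, X 13. Y has a majority.

R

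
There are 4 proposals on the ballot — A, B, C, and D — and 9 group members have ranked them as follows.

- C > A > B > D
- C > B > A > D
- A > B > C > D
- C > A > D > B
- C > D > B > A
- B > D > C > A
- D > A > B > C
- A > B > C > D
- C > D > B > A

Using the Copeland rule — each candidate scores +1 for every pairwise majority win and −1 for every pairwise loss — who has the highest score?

C

Pairwise results:
  A vs B: A wins 5–4.
  A vs C: C wins 6–3.
  A vs D: A wins 5–4.
  B vs C: C wins 5–4.
  B vs D: B wins 5–4.
  C vs D: C wins 7–2.
Copeland scores (wins − losses):
  A: 2 − 1 = 1
  B: 1 − 2 = -1
  C: 3 − 0 = 3
  D: 0 − 3 = -3
C has the best Copeland score.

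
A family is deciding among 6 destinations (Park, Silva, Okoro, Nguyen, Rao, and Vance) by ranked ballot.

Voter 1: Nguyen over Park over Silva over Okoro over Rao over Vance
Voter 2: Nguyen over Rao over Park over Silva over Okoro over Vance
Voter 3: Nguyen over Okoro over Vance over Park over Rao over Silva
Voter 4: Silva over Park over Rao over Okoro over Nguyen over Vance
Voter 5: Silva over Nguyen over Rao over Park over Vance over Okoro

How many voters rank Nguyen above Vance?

Ballots ranking Nguyen above Vance: 5.
Ballots ranking Vance above Nguyen: 0.
So 5 of 5 voters prefer Nguyen to Vance.

5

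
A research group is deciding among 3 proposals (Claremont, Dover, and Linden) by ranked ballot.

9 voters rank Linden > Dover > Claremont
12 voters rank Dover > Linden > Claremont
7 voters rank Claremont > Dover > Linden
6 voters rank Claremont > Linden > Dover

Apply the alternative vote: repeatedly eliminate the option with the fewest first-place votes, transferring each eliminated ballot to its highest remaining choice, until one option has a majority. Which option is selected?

Dover

Round 1: Claremont 13, Dover 12, Linden 9. Linden has the fewest and is eliminated.
Round 2: Dover 21, Claremont 13. Dover has a majority.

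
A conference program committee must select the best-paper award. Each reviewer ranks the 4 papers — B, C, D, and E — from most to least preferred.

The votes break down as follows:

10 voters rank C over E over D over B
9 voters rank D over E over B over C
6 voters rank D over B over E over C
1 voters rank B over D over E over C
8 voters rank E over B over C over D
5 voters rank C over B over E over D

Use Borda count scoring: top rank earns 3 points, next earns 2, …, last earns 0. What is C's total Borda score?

Borda scores:
  B: 10·0 + 9·1 + 6·2 + 3 + 8·2 + 5·2 = 50
  C: 10·3 + 9·0 + 6·0 + 0 + 8·1 + 5·3 = 53
  D: 10·1 + 9·3 + 6·3 + 2 + 8·0 + 5·0 = 57
  E: 10·2 + 9·2 + 6·1 + 1 + 8·3 + 5·1 = 74

53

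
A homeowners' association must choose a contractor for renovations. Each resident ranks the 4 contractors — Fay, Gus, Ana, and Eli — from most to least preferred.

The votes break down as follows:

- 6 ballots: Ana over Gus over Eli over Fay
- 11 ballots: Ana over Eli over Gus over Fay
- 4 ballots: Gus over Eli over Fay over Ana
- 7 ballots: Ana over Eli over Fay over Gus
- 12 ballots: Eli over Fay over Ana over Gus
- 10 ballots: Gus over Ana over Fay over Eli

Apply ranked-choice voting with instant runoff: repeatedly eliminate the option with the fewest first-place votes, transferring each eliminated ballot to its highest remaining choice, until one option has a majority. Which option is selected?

Ana

Round 1: Ana 24, Gus 14, Eli 12, Fay 0. Fay has the fewest and is eliminated.
Round 2: Ana 24, Gus 14, Eli 12. Eli has the fewest and is eliminated.
Round 3: Ana 36, Gus 14. Ana has a majority.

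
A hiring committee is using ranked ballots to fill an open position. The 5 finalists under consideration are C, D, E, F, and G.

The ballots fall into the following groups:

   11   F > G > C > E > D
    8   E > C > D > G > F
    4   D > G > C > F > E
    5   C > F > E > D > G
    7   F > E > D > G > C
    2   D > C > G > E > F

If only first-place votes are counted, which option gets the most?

First-place vote totals:
  C: 5
  D: 6
  E: 8
  F: 18
  G: 0
F has the most first-place votes.

F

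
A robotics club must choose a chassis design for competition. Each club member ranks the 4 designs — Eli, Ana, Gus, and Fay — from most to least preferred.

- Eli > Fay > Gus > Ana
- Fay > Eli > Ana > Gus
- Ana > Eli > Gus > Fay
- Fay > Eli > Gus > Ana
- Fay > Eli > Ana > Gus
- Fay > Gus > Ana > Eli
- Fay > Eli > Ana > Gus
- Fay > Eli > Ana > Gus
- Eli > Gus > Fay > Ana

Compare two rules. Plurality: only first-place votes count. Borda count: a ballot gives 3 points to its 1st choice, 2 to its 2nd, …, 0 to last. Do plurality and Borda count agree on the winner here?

Plurality first-place counts: Eli 2, Ana 1, Gus 0, Fay 6 → Fay.
Borda totals: Eli 18, Ana 8, Gus 7, Fay 21 → Fay.
The two rules agree on Fay.

Yes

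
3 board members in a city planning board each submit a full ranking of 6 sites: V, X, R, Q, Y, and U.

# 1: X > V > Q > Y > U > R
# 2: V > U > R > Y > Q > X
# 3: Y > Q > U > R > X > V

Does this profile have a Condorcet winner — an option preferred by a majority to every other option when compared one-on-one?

Head-to-head results (3 voters total):
V vs X: X wins 2–1.
V vs R: V wins 2–1.
V vs Q: V wins 2–1.
V vs Y: V wins 2–1.
V vs U: V wins 2–1.
X vs R: R wins 2–1.
X vs Q: Q wins 2–1.
X vs Y: Y wins 2–1.
X vs U: U wins 2–1.
R vs Q: Q wins 2–1.
R vs Y: Y wins 2–1.
R vs U: U wins 3–0.
Q vs Y: Y wins 2–1.
Q vs U: Q wins 2–1.
Y vs U: Y wins 2–1.
No candidate beats all others: V beats R beats X beats V, a majority cycle.

No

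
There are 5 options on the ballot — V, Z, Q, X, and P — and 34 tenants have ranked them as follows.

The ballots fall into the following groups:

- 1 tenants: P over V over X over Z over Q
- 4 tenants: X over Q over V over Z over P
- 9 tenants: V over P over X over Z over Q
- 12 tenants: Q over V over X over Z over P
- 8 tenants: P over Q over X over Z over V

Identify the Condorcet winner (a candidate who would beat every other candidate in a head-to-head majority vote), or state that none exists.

Head-to-head results (34 voters total):
V vs Z: V wins 26–8.
V vs Q: Q wins 24–10.
V vs X: V wins 22–12.
V vs P: V wins 25–9.
Z vs Q: Q wins 24–10.
Z vs X: X wins 34–0.
Z vs P: P wins 18–16.
Q vs X: Q wins 20–14.
Q vs P: P wins 18–16.
X vs P: P wins 18–16.
No candidate beats all others: V beats P beats Q beats V, a majority cycle.

No Condorcet winner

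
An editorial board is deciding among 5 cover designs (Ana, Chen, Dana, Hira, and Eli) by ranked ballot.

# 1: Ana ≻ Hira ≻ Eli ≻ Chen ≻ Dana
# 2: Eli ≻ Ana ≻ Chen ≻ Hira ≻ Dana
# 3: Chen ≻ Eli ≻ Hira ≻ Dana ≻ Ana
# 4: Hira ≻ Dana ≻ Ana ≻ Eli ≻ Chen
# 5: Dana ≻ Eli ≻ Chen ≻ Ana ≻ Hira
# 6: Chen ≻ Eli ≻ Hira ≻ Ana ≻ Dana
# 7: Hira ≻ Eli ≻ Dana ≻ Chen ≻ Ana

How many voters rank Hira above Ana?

Ballots ranking Hira above Ana: 4.
Ballots ranking Ana above Hira: 3.
So 4 of 7 voters prefer Hira to Ana.

4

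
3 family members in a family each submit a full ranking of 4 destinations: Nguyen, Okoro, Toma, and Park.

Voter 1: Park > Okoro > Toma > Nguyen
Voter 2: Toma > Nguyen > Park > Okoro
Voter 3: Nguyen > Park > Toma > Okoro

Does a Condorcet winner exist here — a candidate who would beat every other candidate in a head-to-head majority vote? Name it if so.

Head-to-head results (3 voters total):
Nguyen vs Okoro: Nguyen wins 2–1.
Nguyen vs Toma: Toma wins 2–1.
Nguyen vs Park: Nguyen wins 2–1.
Okoro vs Toma: Toma wins 2–1.
Okoro vs Park: Park wins 3–0.
Toma vs Park: Park wins 2–1.
No candidate beats all others: Nguyen beats Park beats Toma beats Nguyen, a majority cycle.

No Condorcet winner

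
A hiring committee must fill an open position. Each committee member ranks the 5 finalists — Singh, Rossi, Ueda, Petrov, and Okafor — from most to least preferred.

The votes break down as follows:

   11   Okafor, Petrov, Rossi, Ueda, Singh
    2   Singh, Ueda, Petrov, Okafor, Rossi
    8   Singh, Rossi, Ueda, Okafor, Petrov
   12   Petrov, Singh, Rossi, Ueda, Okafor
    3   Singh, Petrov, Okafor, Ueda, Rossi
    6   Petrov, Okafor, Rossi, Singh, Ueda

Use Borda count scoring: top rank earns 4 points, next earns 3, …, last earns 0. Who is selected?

Borda scores:
  Singh: 11·0 + 2·4 + 8·4 + 12·3 + 3·4 + 6·1 = 94
  Rossi: 11·2 + 2·0 + 8·3 + 12·2 + 3·0 + 6·2 = 82
  Ueda: 11·1 + 2·3 + 8·2 + 12·1 + 3·1 + 6·0 = 48
  Petrov: 11·3 + 2·2 + 8·0 + 12·4 + 3·3 + 6·4 = 118
  Okafor: 11·4 + 2·1 + 8·1 + 12·0 + 3·2 + 6·3 = 78
Petrov has the highest total.

Petrov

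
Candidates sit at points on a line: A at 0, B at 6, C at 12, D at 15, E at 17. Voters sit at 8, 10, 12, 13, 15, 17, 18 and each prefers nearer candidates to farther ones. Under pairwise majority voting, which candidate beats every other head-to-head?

C

With single-peaked preferences on a line, the Condorcet winner is the candidate closest to the median voter.
The median voter (position 13) is closest to C at 12.
Check: C vs A — voters closer to C: 7 of 7.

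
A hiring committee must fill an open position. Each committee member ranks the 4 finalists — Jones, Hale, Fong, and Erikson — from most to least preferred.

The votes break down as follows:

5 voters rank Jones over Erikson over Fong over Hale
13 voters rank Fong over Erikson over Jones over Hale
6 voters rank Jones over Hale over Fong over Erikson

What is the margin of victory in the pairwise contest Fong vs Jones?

2

Ballots ranking Fong above Jones: 13.
Ballots ranking Jones above Fong: 5+6 = 11.
Fong wins 13–11, a margin of 2.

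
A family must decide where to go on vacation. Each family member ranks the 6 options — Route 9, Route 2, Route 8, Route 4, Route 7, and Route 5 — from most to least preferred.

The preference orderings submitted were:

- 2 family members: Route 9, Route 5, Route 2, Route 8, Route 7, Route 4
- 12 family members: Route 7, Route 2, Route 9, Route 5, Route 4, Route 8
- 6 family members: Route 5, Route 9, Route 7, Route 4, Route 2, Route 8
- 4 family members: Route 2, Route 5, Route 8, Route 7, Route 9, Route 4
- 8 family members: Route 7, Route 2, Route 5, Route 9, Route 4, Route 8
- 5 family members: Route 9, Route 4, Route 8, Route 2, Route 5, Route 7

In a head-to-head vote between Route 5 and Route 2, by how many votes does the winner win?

Ballots ranking Route 5 above Route 2: 2+6 = 8.
Ballots ranking Route 2 above Route 5: 12+4+8+5 = 29.
Route 2 wins 29–8, a margin of 21.

21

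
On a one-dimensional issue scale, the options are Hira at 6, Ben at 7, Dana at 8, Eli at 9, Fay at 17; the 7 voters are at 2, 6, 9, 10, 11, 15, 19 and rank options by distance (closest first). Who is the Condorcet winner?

Eli

With single-peaked preferences on a line, the Condorcet winner is the candidate closest to the median voter.
The median voter (position 10) is closest to Eli at 9.
Check: Eli vs Fay — voters closer to Eli: 5 of 7.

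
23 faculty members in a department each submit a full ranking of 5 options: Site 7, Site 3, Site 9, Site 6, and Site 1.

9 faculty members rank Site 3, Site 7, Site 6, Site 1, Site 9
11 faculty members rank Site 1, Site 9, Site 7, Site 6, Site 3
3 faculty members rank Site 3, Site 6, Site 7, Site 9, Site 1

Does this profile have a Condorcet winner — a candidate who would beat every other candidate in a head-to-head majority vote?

Yes

Head-to-head results (23 voters total):
Site 7 vs Site 3: Site 3 wins 12–11.
Site 7 vs Site 9: Site 7 wins 12–11.
Site 7 vs Site 6: Site 7 wins 20–3.
Site 7 vs Site 1: Site 7 wins 12–11.
Site 3 vs Site 9: Site 3 wins 12–11.
Site 3 vs Site 6: Site 3 wins 12–11.
Site 3 vs Site 1: Site 3 wins 12–11.
Site 9 vs Site 6: Site 6 wins 12–11.
Site 9 vs Site 1: Site 1 wins 20–3.
Site 6 vs Site 1: Site 6 wins 12–11.
Site 3 beats each rival — Site 7 (12–11), Site 9 (12–11), Site 6 (12–11), Site 1 (12–11) — so Site 3 is the Condorcet winner.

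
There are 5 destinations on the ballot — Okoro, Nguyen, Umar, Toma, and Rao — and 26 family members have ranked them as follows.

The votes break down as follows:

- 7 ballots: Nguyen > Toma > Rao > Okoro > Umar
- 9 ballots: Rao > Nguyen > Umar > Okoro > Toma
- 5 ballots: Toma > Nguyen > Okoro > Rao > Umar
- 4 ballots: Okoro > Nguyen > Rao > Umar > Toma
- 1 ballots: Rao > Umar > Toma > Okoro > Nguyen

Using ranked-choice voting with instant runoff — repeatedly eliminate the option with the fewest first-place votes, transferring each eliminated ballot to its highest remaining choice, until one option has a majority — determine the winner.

Nguyen

Round 1: Rao 10, Nguyen 7, Toma 5, Okoro 4, Umar 0. Umar has the fewest and is eliminated.
Round 2: Rao 10, Nguyen 7, Toma 5, Okoro 4. Okoro has the fewest and is eliminated.
Round 3: Nguyen 11, Rao 10, Toma 5. Toma has the fewest and is eliminated.
Round 4: Nguyen 16, Rao 10. Nguyen has a majority.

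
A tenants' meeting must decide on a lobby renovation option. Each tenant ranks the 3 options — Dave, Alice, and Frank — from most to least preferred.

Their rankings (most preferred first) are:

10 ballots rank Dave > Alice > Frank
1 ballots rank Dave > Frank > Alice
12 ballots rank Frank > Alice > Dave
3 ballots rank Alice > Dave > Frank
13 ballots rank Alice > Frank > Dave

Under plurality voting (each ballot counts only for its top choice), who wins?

First-place vote totals:
  Dave: 11
  Alice: 16
  Frank: 12
Alice has the most first-place votes.

Alice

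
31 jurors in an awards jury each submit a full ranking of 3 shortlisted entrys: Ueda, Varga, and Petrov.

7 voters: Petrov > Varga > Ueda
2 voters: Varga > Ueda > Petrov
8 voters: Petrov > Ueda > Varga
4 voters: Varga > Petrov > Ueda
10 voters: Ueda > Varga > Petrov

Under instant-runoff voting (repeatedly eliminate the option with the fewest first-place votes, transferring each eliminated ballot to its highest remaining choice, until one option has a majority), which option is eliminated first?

Varga

Round 1: Petrov 15, Ueda 10, Varga 6. Varga has the fewest and is eliminated.
Round 2: Petrov 19, Ueda 12. Petrov has a majority.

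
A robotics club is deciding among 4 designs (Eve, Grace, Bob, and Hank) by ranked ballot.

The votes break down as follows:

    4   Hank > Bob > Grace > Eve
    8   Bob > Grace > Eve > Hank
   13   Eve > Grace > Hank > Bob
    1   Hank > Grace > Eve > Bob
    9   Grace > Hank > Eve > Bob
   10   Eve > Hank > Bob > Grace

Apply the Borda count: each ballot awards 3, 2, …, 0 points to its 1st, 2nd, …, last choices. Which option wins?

Eve

Borda scores:
  Eve: 4·0 + 8·1 + 13·3 + 1 + 9·1 + 10·3 = 87
  Grace: 4·1 + 8·2 + 13·2 + 2 + 9·3 + 10·0 = 75
  Bob: 4·2 + 8·3 + 13·0 + 0 + 9·0 + 10·1 = 42
  Hank: 4·3 + 8·0 + 13·1 + 3 + 9·2 + 10·2 = 66
Eve has the highest total.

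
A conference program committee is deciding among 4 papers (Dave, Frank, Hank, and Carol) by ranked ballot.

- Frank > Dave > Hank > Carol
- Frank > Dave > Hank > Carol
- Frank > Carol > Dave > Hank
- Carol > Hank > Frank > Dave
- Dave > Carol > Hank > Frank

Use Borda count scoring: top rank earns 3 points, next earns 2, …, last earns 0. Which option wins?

Borda scores:
  Dave: 2 + 2 + 1 + 0 + 3 = 8
  Frank: 3 + 3 + 3 + 1 + 0 = 10
  Hank: 1 + 1 + 0 + 2 + 1 = 5
  Carol: 0 + 0 + 2 + 3 + 2 = 7
Frank has the highest total.

Frank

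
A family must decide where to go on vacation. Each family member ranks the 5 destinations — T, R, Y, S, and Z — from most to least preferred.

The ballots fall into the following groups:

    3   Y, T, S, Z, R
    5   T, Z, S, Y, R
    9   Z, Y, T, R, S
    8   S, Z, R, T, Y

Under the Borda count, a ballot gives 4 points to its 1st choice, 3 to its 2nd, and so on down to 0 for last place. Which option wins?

Borda scores:
  T: 3·3 + 5·4 + 9·2 + 8·1 = 55
  R: 3·0 + 5·0 + 9·1 + 8·2 = 25
  Y: 3·4 + 5·1 + 9·3 + 8·0 = 44
  S: 3·2 + 5·2 + 9·0 + 8·4 = 48
  Z: 3·1 + 5·3 + 9·4 + 8·3 = 78
Z has the highest total.

Z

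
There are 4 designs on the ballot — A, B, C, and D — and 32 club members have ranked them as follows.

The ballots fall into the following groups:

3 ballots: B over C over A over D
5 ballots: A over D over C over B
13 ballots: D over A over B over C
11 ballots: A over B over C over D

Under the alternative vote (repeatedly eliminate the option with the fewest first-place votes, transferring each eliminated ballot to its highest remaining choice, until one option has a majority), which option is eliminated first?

Round 1: A 16, D 13, B 3, C 0. C has the fewest and is eliminated.
Round 2: A 16, D 13, B 3. B has the fewest and is eliminated.
Round 3: A 19, D 13. A has a majority.

C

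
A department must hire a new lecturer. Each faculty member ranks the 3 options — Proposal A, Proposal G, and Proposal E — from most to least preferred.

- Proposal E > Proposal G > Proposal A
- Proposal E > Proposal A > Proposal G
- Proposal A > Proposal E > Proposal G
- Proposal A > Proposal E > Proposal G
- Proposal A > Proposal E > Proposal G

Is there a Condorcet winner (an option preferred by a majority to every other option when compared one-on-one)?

Yes

Head-to-head results (5 voters total):
Proposal A vs Proposal G: Proposal A wins 4–1.
Proposal A vs Proposal E: Proposal A wins 3–2.
Proposal G vs Proposal E: Proposal E wins 5–0.
Proposal A beats each rival — Proposal G (4–1), Proposal E (3–2) — so Proposal A is the Condorcet winner.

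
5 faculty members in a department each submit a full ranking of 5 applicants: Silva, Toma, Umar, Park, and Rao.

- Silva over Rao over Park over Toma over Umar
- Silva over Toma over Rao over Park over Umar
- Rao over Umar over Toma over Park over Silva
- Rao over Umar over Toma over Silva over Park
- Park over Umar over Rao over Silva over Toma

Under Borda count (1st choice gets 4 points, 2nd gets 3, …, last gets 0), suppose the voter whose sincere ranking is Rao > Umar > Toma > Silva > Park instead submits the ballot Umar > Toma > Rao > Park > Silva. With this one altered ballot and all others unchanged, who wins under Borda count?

Borda totals with the altered ballot: Silva 9, Toma 9, Umar 10, Park 9, Rao 13.
The winner is unchanged: still Rao.

Rao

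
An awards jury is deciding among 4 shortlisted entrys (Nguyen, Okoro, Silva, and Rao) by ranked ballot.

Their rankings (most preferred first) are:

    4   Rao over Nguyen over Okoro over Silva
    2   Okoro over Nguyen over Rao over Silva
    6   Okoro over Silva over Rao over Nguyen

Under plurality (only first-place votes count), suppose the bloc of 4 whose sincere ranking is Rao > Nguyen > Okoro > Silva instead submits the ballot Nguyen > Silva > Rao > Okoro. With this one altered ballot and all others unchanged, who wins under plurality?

First-place totals with the altered ballot: Nguyen 4, Okoro 8, Silva 0, Rao 0.
The winner is unchanged: still Okoro.

Okoro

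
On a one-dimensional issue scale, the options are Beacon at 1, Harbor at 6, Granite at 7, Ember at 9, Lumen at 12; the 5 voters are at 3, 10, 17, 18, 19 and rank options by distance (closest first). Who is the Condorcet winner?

With single-peaked preferences on a line, the Condorcet winner is the candidate closest to the median voter.
The median voter (position 17) is closest to Lumen at 12.
Check: Lumen vs Beacon — voters closer to Lumen: 4 of 5.

Lumen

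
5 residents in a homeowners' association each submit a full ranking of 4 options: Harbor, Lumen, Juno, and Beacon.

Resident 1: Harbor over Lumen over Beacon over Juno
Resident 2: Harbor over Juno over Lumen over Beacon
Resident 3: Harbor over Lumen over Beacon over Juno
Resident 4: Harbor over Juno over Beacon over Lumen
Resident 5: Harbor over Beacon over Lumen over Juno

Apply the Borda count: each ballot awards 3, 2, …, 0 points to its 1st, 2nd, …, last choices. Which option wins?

Borda scores:
  Harbor: 3 + 3 + 3 + 3 + 3 = 15
  Lumen: 2 + 1 + 2 + 0 + 1 = 6
  Juno: 0 + 2 + 0 + 2 + 0 = 4
  Beacon: 1 + 0 + 1 + 1 + 2 = 5
Harbor has the highest total.

Harbor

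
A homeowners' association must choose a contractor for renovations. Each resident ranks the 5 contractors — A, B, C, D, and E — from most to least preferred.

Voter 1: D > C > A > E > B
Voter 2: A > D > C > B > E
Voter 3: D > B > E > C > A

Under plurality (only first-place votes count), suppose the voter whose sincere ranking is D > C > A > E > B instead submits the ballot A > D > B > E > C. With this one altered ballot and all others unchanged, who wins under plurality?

A

First-place totals with the altered ballot: A 2, B 0, C 0, D 1, E 0.
The switch changes the winner from D to A.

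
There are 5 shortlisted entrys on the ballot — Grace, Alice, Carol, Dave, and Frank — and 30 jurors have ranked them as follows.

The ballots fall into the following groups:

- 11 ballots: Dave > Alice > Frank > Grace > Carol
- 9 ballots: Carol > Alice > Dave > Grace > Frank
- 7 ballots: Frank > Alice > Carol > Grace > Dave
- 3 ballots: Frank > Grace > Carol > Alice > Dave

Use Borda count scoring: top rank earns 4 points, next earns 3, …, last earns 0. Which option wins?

Borda scores:
  Grace: 11·1 + 9·1 + 7·1 + 3·3 = 36
  Alice: 11·3 + 9·3 + 7·3 + 3·1 = 84
  Carol: 11·0 + 9·4 + 7·2 + 3·2 = 56
  Dave: 11·4 + 9·2 + 7·0 + 3·0 = 62
  Frank: 11·2 + 9·0 + 7·4 + 3·4 = 62
Alice has the highest total.

Alice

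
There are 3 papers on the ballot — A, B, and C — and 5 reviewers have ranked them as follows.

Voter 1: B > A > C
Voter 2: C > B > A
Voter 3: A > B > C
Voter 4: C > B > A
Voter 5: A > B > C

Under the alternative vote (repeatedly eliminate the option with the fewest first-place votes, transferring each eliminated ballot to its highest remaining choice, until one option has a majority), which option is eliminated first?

B

Round 1: A 2, C 2, B 1. B has the fewest and is eliminated.
Round 2: A 3, C 2. A has a majority.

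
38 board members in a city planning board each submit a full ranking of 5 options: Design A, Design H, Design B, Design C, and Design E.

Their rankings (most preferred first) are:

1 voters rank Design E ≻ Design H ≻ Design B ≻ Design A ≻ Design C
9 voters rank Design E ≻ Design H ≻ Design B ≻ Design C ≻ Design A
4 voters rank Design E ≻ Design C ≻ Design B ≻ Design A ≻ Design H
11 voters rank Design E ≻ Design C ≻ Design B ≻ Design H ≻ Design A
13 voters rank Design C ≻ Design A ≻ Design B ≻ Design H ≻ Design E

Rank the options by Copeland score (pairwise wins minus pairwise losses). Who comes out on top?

Pairwise results:
  Design A vs Design H: Design H wins 21–17.
  Design A vs Design B: Design B wins 25–13.
  Design A vs Design C: Design C wins 37–1.
  Design A vs Design E: Design E wins 25–13.
  Design H vs Design B: Design B wins 28–10.
  Design H vs Design C: Design C wins 28–10.
  Design H vs Design E: Design E wins 25–13.
  Design B vs Design C: Design C wins 28–10.
  Design B vs Design E: Design E wins 25–13.
  Design C vs Design E: Design E wins 25–13.
Copeland scores (wins − losses):
  Design A: 0 − 4 = -4
  Design H: 1 − 3 = -2
  Design B: 2 − 2 = 0
  Design C: 3 − 1 = 2
  Design E: 4 − 0 = 4
Design E has the best Copeland score.

Design E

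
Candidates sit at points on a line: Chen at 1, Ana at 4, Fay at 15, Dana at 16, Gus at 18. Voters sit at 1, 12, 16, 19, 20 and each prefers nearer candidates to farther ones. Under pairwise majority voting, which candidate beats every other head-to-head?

Dana

With single-peaked preferences on a line, the Condorcet winner is the candidate closest to the median voter.
The median voter (position 16) is closest to Dana at 16.
Check: Dana vs Gus — voters closer to Dana: 3 of 5.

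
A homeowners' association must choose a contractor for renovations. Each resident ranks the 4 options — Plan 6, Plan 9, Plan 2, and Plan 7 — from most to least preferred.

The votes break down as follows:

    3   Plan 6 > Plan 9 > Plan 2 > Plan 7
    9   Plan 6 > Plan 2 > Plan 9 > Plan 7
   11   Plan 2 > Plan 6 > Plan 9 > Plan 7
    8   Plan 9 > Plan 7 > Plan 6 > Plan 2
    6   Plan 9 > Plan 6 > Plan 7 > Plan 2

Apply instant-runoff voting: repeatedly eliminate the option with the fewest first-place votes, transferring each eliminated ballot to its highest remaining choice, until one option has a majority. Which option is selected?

Round 1: Plan 9 14, Plan 6 12, Plan 2 11, Plan 7 0. Plan 7 has the fewest and is eliminated.
Round 2: Plan 9 14, Plan 6 12, Plan 2 11. Plan 2 has the fewest and is eliminated.
Round 3: Plan 6 23, Plan 9 14. Plan 6 has a majority.

Plan 6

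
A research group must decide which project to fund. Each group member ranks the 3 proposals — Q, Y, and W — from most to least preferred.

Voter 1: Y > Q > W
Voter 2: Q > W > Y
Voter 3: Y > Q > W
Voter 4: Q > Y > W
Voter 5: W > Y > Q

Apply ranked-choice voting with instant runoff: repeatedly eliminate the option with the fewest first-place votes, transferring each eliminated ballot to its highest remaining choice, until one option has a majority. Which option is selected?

Y

Round 1: Q 2, Y 2, W 1. W has the fewest and is eliminated.
Round 2: Y 3, Q 2. Y has a majority.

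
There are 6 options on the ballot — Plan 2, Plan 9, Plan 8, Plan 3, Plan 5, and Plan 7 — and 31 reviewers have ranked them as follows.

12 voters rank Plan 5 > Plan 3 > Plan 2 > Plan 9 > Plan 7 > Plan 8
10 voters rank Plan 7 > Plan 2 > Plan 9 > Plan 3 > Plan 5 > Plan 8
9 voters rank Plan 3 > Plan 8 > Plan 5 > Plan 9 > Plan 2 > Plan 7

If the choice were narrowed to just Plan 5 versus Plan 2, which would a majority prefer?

Ballots ranking Plan 5 above Plan 2: 12+9 = 21.
Ballots ranking Plan 2 above Plan 5: 10.
Plan 5 wins the head-to-head, 21–10.

Plan 5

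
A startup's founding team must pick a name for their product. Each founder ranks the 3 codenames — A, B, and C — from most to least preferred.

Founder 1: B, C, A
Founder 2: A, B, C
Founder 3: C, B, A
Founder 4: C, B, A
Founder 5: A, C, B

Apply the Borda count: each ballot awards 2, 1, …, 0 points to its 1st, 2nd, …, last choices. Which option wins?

Borda scores:
  A: 0 + 2 + 0 + 0 + 2 = 4
  B: 2 + 1 + 1 + 1 + 0 = 5
  C: 1 + 0 + 2 + 2 + 1 = 6
C has the highest total.

C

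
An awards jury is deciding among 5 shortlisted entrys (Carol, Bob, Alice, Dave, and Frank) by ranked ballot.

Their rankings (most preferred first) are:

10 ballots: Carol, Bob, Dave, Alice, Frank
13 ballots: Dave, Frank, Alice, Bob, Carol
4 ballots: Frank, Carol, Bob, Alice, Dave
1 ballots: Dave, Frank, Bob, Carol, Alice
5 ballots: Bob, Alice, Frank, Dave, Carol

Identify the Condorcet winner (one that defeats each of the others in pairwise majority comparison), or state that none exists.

None — there is no Condorcet winner

Head-to-head results (33 voters total):
Carol vs Bob: Bob wins 19–14.
Carol vs Alice: Alice wins 18–15.
Carol vs Dave: Dave wins 19–14.
Carol vs Frank: Frank wins 23–10.
Bob vs Alice: Bob wins 20–13.
Bob vs Dave: Bob wins 19–14.
Bob vs Frank: Frank wins 18–15.
Alice vs Dave: Dave wins 24–9.
Alice vs Frank: Frank wins 18–15.
Dave vs Frank: Dave wins 24–9.
No candidate beats all others: Bob beats Dave beats Frank beats Bob, a majority cycle.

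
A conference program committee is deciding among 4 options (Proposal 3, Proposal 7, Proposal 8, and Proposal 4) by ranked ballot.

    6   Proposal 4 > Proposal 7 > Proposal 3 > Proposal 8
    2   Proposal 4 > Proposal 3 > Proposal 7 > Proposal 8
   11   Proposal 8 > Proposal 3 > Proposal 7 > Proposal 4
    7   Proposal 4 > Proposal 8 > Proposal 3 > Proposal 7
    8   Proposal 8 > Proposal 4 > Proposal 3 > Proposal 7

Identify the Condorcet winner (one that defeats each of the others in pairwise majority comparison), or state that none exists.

Head-to-head results (34 voters total):
Proposal 3 vs Proposal 7: Proposal 3 wins 28–6.
Proposal 3 vs Proposal 8: Proposal 8 wins 26–8.
Proposal 3 vs Proposal 4: Proposal 4 wins 23–11.
Proposal 7 vs Proposal 8: Proposal 8 wins 26–8.
Proposal 7 vs Proposal 4: Proposal 4 wins 23–11.
Proposal 8 vs Proposal 4: Proposal 8 wins 19–15.
Proposal 8 beats each rival — Proposal 3 (26–8), Proposal 7 (26–8), Proposal 4 (19–15) — so Proposal 8 is the Condorcet winner.

Proposal 8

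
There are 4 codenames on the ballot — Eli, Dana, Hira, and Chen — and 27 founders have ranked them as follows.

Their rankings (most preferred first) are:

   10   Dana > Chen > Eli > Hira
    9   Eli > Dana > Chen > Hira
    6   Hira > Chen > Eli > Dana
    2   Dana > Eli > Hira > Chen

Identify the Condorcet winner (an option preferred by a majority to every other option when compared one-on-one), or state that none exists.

Head-to-head results (27 voters total):
Eli vs Dana: Eli wins 15–12.
Eli vs Hira: Eli wins 21–6.
Eli vs Chen: Chen wins 16–11.
Dana vs Hira: Dana wins 21–6.
Dana vs Chen: Dana wins 21–6.
Hira vs Chen: Chen wins 19–8.
No candidate beats all others: Eli beats Dana beats Chen beats Eli, a majority cycle.

There is no Condorcet winner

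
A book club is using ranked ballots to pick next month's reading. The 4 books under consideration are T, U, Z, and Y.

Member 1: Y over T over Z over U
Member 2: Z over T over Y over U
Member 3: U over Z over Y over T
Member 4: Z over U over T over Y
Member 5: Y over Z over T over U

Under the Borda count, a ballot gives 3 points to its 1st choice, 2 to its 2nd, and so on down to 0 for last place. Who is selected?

Borda scores:
  T: 2 + 2 + 0 + 1 + 1 = 6
  U: 0 + 0 + 3 + 2 + 0 = 5
  Z: 1 + 3 + 2 + 3 + 2 = 11
  Y: 3 + 1 + 1 + 0 + 3 = 8
Z has the highest total.

Z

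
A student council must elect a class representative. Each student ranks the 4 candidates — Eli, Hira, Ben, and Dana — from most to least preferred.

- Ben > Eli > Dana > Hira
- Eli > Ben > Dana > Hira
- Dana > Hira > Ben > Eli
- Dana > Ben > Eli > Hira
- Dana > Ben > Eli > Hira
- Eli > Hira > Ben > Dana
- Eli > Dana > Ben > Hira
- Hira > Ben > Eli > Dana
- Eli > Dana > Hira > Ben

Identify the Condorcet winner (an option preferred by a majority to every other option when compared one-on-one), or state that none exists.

There is no Condorcet winner

Head-to-head results (9 voters total):
Eli vs Hira: Eli wins 7–2.
Eli vs Ben: Ben wins 5–4.
Eli vs Dana: Eli wins 6–3.
Hira vs Ben: Ben wins 5–4.
Hira vs Dana: Dana wins 7–2.
Ben vs Dana: Dana wins 5–4.
No candidate beats all others: Eli beats Dana beats Ben beats Eli, a majority cycle.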